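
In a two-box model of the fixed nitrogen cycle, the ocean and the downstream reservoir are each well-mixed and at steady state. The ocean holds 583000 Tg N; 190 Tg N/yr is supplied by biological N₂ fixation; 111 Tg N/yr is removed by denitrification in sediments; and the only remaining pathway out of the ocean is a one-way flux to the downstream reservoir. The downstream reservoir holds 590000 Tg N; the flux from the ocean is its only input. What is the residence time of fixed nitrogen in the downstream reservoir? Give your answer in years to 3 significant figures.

Balance the ocean: ΣF_in = 190.00 Tg N/yr.
Flux to the downstream reservoir = ΣF_in − (111) = 79.000 Tg N/yr.
At steady state the output of the downstream reservoir equals its input, 79.000 Tg N/yr.
τ = M / F = 590000 / 79.000 = 7468 yr.

7470 yr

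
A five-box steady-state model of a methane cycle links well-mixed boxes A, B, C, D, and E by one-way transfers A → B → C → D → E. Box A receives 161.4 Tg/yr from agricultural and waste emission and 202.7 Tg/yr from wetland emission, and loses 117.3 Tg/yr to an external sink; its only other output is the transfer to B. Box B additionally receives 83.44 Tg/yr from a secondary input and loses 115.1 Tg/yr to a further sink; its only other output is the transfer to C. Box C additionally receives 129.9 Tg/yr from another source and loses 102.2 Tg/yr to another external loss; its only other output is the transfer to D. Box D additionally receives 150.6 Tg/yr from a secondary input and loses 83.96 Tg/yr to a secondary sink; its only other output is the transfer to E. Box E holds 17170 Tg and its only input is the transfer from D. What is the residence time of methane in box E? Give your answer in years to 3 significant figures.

55.5 yr

Box A: F(A→B) = (161.4 + 202.7) − 117.3 = 246.80 Tg/yr.
Box B: F(B→C) = (246.80 + 83.44) − 115.1 = 215.14 Tg/yr.
Box C: F(C→D) = (215.14 + 129.9) − 102.2 = 242.84 Tg/yr.
Box D: F(D→E) = (242.84 + 150.6) − 83.96 = 309.48 Tg/yr.
Box E throughput = its input = 309.48 Tg/yr; τ = 17170 / 309.48 = 55.48 yr.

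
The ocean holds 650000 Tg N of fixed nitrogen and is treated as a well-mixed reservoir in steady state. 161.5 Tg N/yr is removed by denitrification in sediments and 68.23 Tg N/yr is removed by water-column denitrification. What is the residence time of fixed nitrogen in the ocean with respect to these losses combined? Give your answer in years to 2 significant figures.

Total removal = 161.5 + 68.23 = 229.73 Tg N/yr.
τ = M / ΣF_out = 650000 / 229.73 = 2829 yr.

2800 yr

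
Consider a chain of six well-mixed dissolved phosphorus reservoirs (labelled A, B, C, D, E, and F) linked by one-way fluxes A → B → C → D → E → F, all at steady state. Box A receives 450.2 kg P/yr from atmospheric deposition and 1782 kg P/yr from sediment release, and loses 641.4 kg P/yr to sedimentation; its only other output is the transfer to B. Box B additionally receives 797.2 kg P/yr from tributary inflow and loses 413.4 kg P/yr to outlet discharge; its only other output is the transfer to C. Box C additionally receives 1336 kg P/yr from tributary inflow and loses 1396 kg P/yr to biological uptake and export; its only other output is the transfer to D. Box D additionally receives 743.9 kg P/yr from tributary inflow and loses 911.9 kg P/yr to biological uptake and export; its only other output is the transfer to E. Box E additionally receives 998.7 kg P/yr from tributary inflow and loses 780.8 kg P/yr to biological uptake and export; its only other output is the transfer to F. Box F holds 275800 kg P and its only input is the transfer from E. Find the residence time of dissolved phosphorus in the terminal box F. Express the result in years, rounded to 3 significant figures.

140 yr

Box A: F(A→B) = (450.2 + 1782) − 641.4 = 1590.8 kg P/yr.
Box B: F(B→C) = (1590.8 + 797.2) − 413.4 = 1974.6 kg P/yr.
Box C: F(C→D) = (1974.6 + 1336) − 1396 = 1914.6 kg P/yr.
Box D: F(D→E) = (1914.6 + 743.9) − 911.9 = 1746.6 kg P/yr.
Box E: F(E→F) = (1746.6 + 998.7) − 780.8 = 1964.5 kg P/yr.
Box F throughput = its input = 1964.5 kg P/yr; τ = 275800 / 1964.5 = 140.4 yr.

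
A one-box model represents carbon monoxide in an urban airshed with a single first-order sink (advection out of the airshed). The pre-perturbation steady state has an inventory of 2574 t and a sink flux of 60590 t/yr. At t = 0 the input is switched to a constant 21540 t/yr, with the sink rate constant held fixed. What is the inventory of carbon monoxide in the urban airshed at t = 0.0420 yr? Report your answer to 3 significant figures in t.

The sink rate constant is k = F₀/M₀ = 60590/2574 = 23.54 yr⁻¹.
Solving dM/dt = F₁ − kM with M(0) = M₀ gives M(t) = F₁/k + (M₀ − F₁/k)·e^(−kt).
F₁/k = 21540/23.54 = 915.07 t; kt = 23.54 × 0.0420 = 0.9886, e^(−kt) = 0.3721.
M(0.0420) = 915.07 + (2574 − 915.07) × 0.3721 = 915.07 + 617.3 = 1532.3 t.

1530 t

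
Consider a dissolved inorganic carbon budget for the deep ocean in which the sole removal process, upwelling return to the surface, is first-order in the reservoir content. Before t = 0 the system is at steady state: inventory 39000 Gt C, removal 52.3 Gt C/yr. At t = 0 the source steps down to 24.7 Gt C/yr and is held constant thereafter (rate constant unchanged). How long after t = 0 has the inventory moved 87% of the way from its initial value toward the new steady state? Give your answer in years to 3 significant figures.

1520 yr

τ = M₀/F₀ = 39000/52.3 = 745.7 yr.
The remaining gap fraction is e^(−t/τ); 87% covered ⇒ e^(−t/τ) = 0.130.
t = −τ ln(0.130) = 745.7 × 2.040 = 1521 yr.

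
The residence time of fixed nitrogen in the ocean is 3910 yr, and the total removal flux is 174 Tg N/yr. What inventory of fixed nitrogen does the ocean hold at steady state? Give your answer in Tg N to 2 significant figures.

680000 Tg N

τ = M/F ⇒ M = τ × F = 3910 × 174 = 680300 Tg N.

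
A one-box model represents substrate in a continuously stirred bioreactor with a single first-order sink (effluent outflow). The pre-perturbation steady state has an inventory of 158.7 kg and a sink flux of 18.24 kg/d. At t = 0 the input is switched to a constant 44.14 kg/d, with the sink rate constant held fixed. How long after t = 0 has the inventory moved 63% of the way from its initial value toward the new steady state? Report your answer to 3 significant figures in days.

τ = M₀/F₀ = 158.7/18.24 = 8.701 d.
The remaining gap fraction is e^(−t/τ); 63% covered ⇒ e^(−t/τ) = 0.370.
t = −τ ln(0.370) = 8.701 × 0.9943 = 8.651 d.

8.65 d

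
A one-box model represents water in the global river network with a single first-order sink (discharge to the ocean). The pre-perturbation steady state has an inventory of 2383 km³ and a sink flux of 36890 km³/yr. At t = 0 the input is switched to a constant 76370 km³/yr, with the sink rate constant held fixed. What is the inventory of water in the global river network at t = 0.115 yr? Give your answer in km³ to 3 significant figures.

4500 km³

τ = M₀/F₀ = 2383/36890 = 0.06460 yr; rate constant k = 1/τ.
New steady state M_∞ = F₁/k = F₁·τ = 76370 × 0.06460 = 4933.3 km³.
M(t) = M_∞ + (M₀ − M_∞)·e^(−t/τ); t/τ = 0.115/0.06460 = 1.780, so e^(−t/τ) = 0.1686.
M(t) = 4933.3 − 2550 × 0.1686 = 4503.3 km³.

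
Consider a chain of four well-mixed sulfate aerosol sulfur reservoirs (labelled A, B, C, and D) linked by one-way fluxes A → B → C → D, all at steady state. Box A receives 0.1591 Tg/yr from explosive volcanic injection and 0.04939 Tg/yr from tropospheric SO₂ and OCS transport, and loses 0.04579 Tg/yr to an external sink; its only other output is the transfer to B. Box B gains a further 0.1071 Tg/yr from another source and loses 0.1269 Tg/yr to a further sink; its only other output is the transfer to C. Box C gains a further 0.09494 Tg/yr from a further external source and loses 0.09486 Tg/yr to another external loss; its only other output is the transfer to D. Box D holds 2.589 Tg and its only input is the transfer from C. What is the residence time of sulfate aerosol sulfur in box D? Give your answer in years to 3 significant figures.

18.1 yr

Box A: F(A→B) = (0.1591 + 0.04939) − 0.04579 = 0.16270 Tg/yr.
Box B: F(B→C) = (0.16270 + 0.1071) − 0.1269 = 0.14290 Tg/yr.
Box C: F(C→D) = (0.14290 + 0.09494) − 0.09486 = 0.14298 Tg/yr.
Box D throughput = its input = 0.14298 Tg/yr; τ = 2.589 / 0.14298 = 18.11 yr.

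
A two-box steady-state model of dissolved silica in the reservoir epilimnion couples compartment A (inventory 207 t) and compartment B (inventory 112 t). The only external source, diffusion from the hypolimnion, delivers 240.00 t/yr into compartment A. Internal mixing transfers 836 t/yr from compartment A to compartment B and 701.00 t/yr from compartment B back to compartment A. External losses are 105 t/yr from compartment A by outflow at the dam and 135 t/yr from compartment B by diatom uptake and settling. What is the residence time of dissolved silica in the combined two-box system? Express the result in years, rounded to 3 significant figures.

1.33 yr

Treat the two boxes together as one reservoir: the mixing fluxes between them are internal recycling, so τ = ΣM / Σ(external losses).
M_total = 207 + 112 = 319.00 t.
ΣF_external_out = 105 + 135 = 240.00 t/yr.
τ = M_total / ΣF_ext = 319.00 / 240.00 = 1.329 yr.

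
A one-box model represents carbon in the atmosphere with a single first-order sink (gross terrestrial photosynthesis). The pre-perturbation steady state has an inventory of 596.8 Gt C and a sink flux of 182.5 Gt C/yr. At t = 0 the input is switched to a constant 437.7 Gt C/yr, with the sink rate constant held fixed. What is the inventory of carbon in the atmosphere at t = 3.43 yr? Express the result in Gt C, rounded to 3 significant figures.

1140 Gt C

τ = M₀/F₀ = 596.8/182.5 = 3.270 yr; rate constant k = 1/τ.
New steady state M_∞ = F₁/k = F₁·τ = 437.7 × 3.270 = 1431.3 Gt C.
M(t) = M_∞ + (M₀ − M_∞)·e^(−t/τ); t/τ = 3.43/3.270 = 1.049, so e^(−t/τ) = 0.3503.
M(t) = 1431.3 − 834.5 × 0.3503 = 1139.0 Gt C.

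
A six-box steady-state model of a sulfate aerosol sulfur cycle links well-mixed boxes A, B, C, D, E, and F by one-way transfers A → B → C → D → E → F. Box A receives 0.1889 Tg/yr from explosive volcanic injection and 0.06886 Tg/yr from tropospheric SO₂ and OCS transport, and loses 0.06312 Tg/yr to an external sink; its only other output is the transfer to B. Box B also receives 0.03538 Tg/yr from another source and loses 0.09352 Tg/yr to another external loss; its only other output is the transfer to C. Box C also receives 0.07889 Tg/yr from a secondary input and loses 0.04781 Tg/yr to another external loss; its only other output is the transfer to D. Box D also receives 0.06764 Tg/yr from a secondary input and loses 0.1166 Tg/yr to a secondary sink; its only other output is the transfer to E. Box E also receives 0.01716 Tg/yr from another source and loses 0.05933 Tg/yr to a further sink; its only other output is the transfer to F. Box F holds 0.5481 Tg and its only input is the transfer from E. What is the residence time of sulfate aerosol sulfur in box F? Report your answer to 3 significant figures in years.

7.17 yr

Box A: F(A→B) = (0.1889 + 0.06886) − 0.06312 = 0.19464 Tg/yr.
Box B: F(B→C) = (0.19464 + 0.03538) − 0.09352 = 0.13650 Tg/yr.
Box C: F(C→D) = (0.13650 + 0.07889) − 0.04781 = 0.16758 Tg/yr.
Box D: F(D→E) = (0.16758 + 0.06764) − 0.1166 = 0.11862 Tg/yr.
Box E: F(E→F) = (0.11862 + 0.01716) − 0.05933 = 0.076450 Tg/yr.
Box F throughput = its input = 0.076450 Tg/yr; τ = 0.5481 / 0.076450 = 7.169 yr.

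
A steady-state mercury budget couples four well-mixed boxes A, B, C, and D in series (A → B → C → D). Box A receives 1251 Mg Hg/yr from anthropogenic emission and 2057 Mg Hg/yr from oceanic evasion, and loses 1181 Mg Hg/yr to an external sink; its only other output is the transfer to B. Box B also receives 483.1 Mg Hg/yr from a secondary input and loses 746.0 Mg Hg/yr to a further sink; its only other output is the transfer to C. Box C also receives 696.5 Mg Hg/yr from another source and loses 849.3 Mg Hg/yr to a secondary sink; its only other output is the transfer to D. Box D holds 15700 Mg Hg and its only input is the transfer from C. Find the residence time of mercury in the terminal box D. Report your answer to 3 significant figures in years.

9.17 yr

Box A: F(A→B) = (1251 + 2057) − 1181 = 2127.0 Mg Hg/yr.
Box B: F(B→C) = (2127.0 + 483.1) − 746.0 = 1864.1 Mg Hg/yr.
Box C: F(C→D) = (1864.1 + 696.5) − 849.3 = 1711.3 Mg Hg/yr.
Box D throughput = its input = 1711.3 Mg Hg/yr; τ = 15700 / 1711.3 = 9.174 yr.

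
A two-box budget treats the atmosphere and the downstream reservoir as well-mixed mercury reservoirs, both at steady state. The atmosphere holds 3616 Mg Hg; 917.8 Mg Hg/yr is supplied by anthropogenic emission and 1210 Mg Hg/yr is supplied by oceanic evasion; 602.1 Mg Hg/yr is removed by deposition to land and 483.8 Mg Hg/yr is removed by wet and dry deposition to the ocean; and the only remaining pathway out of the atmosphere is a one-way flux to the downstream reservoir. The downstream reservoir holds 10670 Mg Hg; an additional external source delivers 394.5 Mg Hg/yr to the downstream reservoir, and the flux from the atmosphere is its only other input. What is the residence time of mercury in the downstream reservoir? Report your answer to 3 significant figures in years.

7.43 yr

Balance the atmosphere: ΣF_in = 917.8 + 1210 = 2127.8 Mg Hg/yr.
Flux to the downstream reservoir = ΣF_in − (602.1 + 483.8) = 1041.9 Mg Hg/yr.
Total input to the downstream reservoir = 1041.9 + 394.5 = 1436.4 Mg Hg/yr; at steady state this equals its total output.
τ = M / F = 10670 / 1436.4 = 7.428 yr.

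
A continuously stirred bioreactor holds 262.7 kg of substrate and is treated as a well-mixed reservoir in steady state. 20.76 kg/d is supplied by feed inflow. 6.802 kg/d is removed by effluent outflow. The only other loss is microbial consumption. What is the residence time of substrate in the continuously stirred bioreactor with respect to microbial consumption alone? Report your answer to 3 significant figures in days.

At steady state ΣF_in = ΣF_out.
ΣF_in = 20.760 kg/d.
Microbial consumption flux = ΣF_in − (6.802) = 20.760 − 6.802 = 13.96 kg/d.
τ = M / F = 262.7 / 13.96 = 18.82 d.

18.8 d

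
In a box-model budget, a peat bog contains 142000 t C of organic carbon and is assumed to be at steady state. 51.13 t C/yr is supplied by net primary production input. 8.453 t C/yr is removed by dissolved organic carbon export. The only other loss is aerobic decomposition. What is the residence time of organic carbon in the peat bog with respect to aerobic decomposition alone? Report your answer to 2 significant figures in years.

At steady state ΣF_in = ΣF_out.
ΣF_in = 51.130 t C/yr.
Aerobic decomposition flux = ΣF_in − (8.453) = 51.130 − 8.453 = 42.68 t C/yr.
τ = M / F = 142000 / 42.68 = 3327 yr.

3300 yr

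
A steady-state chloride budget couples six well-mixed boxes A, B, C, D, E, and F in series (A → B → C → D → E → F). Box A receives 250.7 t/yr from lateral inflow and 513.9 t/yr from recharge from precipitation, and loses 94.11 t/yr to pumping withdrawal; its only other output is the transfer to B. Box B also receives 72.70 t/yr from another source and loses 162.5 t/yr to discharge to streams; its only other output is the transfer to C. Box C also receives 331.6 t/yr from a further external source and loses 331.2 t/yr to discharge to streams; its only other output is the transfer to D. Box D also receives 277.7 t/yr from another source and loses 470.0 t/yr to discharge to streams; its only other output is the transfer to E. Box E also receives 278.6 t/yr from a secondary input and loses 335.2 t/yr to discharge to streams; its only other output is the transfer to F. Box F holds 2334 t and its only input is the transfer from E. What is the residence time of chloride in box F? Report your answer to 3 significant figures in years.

7.03 yr

Box A: F(A→B) = (250.7 + 513.9) − 94.11 = 670.49 t/yr.
Box B: F(B→C) = (670.49 + 72.70) − 162.5 = 580.69 t/yr.
Box C: F(C→D) = (580.69 + 331.6) − 331.2 = 581.09 t/yr.
Box D: F(D→E) = (581.09 + 277.7) − 470.0 = 388.79 t/yr.
Box E: F(E→F) = (388.79 + 278.6) − 335.2 = 332.19 t/yr.
Box F throughput = its input = 332.19 t/yr; τ = 2334 / 332.19 = 7.026 yr.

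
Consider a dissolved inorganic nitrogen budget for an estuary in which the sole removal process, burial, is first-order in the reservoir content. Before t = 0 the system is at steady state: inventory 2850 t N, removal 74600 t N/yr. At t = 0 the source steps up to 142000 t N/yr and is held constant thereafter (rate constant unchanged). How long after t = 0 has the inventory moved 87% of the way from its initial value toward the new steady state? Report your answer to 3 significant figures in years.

0.0779 yr

τ = M₀/F₀ = 2850/74600 = 0.03820 yr.
The remaining gap fraction is e^(−t/τ); 87% covered ⇒ e^(−t/τ) = 0.130.
t = −τ ln(0.130) = 0.03820 × 2.040 = 0.07794 yr.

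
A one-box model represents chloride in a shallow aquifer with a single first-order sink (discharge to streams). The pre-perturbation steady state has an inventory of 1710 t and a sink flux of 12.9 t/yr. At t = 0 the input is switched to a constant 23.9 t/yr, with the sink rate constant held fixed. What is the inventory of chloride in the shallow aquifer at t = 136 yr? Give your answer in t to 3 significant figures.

Residence time τ = M₀/F₀ = 132.6 yr. The eventual steady state is M_∞ = M₀·(F₁/F₀) = 1710 × 23.9/12.9 = 3168.1 t.
The anomaly ΔM(t) = M(t) − M_∞ decays as ΔM₀·e^(−t/τ) with ΔM₀ = 1710 − 3168.1 = −1458 t.
At t = 136 yr, e^(−t/τ) = e^(−1.026) = 0.3585, so ΔM = −522.7 t and M = 3168.1 − 522.7 = 2645.5 t.

2650 t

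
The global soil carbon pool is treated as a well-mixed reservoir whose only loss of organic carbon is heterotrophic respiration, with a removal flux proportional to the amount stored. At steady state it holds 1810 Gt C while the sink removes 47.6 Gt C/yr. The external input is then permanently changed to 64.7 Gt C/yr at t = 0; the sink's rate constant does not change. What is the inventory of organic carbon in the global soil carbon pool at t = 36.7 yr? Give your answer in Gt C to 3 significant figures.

The sink rate constant is k = F₀/M₀ = 47.6/1810 = 0.02630 yr⁻¹.
Solving dM/dt = F₁ − kM with M(0) = M₀ gives M(t) = F₁/k + (M₀ − F₁/k)·e^(−kt).
F₁/k = 64.7/0.02630 = 2460.2 Gt C; kt = 0.02630 × 36.7 = 0.9651, e^(−kt) = 0.3809.
M(36.7) = 2460.2 + (1810 − 2460.2) × 0.3809 = 2460.2 − 247.7 = 2212.5 Gt C.

2210 Gt C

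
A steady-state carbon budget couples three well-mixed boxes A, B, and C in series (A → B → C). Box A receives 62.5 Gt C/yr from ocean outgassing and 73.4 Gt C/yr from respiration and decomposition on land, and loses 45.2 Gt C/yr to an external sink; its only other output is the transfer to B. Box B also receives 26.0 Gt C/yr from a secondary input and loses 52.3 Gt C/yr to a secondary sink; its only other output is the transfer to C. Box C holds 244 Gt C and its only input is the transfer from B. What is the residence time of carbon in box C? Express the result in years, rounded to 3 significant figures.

Box A: F(A→B) = (62.5 + 73.4) − 45.2 = 90.700 Gt C/yr.
Box B: F(B→C) = (90.700 + 26.0) − 52.3 = 64.400 Gt C/yr.
Box C throughput = its input = 64.400 Gt C/yr; τ = 244 / 64.400 = 3.789 yr.

3.79 yr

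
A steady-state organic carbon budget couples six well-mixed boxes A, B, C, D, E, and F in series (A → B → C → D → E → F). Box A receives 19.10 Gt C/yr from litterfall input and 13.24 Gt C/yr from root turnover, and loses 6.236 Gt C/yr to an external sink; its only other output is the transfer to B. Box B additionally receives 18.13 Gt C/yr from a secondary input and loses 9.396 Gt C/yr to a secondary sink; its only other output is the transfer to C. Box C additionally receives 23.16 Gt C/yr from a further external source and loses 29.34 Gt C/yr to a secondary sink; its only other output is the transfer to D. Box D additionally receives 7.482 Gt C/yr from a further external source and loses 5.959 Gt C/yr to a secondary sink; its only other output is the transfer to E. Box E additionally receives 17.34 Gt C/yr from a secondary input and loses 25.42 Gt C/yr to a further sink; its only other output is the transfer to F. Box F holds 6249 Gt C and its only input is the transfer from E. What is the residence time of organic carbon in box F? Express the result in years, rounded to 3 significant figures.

283 yr

Box A: F(A→B) = (19.10 + 13.24) − 6.236 = 26.104 Gt C/yr.
Box B: F(B→C) = (26.104 + 18.13) − 9.396 = 34.838 Gt C/yr.
Box C: F(C→D) = (34.838 + 23.16) − 29.34 = 28.658 Gt C/yr.
Box D: F(D→E) = (28.658 + 7.482) − 5.959 = 30.181 Gt C/yr.
Box E: F(E→F) = (30.181 + 17.34) − 25.42 = 22.101 Gt C/yr.
Box F throughput = its input = 22.101 Gt C/yr; τ = 6249 / 22.101 = 282.7 yr.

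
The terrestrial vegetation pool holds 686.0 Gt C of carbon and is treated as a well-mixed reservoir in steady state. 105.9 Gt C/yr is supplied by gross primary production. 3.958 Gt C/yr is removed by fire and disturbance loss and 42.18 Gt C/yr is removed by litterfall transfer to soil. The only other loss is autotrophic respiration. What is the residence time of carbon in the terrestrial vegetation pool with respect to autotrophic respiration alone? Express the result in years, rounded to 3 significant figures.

11.5 yr

At steady state ΣF_in = ΣF_out.
ΣF_in = 105.90 Gt C/yr.
Autotrophic respiration flux = ΣF_in − (3.958 + 42.18) = 105.90 − 46.14 = 59.76 Gt C/yr.
τ = M / F = 686.0 / 59.76 = 11.48 yr.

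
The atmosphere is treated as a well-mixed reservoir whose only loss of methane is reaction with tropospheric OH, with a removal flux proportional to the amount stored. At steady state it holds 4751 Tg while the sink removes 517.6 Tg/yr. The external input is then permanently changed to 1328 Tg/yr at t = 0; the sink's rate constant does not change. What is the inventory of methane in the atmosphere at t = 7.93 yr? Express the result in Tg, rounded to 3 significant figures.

Residence time τ = M₀/F₀ = 9.179 yr. The eventual steady state is M_∞ = M₀·(F₁/F₀) = 4751 × 1328/517.6 = 12190 Tg.
The anomaly ΔM(t) = M(t) − M_∞ decays as ΔM₀·e^(−t/τ) with ΔM₀ = 4751 − 12190 = −7439 Tg.
At t = 7.93 yr, e^(−t/τ) = e^(−0.8639) = 0.4215, so ΔM = −3135 Tg and M = 12190 − 3135 = 9054.2 Tg.

9050 Tg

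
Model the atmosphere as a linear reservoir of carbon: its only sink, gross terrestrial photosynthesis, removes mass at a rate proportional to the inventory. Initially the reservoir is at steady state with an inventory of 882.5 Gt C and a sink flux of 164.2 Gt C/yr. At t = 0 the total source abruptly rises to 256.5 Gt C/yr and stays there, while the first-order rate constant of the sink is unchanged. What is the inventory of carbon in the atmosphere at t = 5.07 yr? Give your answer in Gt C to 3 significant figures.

1190 Gt C

The sink rate constant is k = F₀/M₀ = 164.2/882.5 = 0.1861 yr⁻¹.
Solving dM/dt = F₁ − kM with M(0) = M₀ gives M(t) = F₁/k + (M₀ − F₁/k)·e^(−kt).
F₁/k = 256.5/0.1861 = 1378.6 Gt C; kt = 0.1861 × 5.07 = 0.9433, e^(−kt) = 0.3893.
M(5.07) = 1378.6 + (882.5 − 1378.6) × 0.3893 = 1378.6 − 193.1 = 1185.4 Gt C.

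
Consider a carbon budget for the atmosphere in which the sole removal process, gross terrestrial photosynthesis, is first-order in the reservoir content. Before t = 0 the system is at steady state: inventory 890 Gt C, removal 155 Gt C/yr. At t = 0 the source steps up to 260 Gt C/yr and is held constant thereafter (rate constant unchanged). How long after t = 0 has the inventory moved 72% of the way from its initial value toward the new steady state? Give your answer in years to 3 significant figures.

τ = M₀/F₀ = 890/155 = 5.742 yr.
The remaining gap fraction is e^(−t/τ); 72% covered ⇒ e^(−t/τ) = 0.280.
t = −τ ln(0.280) = 5.742 × 1.273 = 7.309 yr.

7.31 yr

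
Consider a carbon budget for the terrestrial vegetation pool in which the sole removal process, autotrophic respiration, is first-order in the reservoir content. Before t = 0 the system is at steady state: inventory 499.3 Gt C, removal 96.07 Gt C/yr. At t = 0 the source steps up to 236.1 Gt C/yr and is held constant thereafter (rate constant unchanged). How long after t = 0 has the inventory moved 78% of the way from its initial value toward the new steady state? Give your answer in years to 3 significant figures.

τ = M₀/F₀ = 499.3/96.07 = 5.197 yr.
The remaining gap fraction is e^(−t/τ); 78% covered ⇒ e^(−t/τ) = 0.220.
t = −τ ln(0.220) = 5.197 × 1.514 = 7.869 yr.

7.87 yr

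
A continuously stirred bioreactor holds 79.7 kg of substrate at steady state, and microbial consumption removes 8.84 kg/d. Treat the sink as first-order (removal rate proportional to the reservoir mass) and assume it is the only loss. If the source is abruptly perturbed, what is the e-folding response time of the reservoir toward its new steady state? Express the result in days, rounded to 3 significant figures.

9.02 d

For a linear reservoir the response time equals the residence time τ = M/F.
τ = 79.7 / 8.84 = 9.016 d.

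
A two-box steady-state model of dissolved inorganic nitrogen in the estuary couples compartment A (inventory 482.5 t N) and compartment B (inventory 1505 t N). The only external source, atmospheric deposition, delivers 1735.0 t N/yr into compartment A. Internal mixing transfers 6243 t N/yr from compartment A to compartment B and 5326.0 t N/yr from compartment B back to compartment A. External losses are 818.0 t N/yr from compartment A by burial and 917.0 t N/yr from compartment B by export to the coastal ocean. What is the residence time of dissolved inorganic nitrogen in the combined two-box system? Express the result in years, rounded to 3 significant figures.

1.15 yr

Residence time in the combined system uses the total inventory and the total *external* removal — internal exchanges between the two boxes cancel.
M_total = 482.5 + 1505 = 1987.5 t N.
ΣF_external_out = 818.0 + 917.0 = 1735.0 t N/yr.
τ = M_total / ΣF_ext = 1987.5 / 1735.0 = 1.146 yr.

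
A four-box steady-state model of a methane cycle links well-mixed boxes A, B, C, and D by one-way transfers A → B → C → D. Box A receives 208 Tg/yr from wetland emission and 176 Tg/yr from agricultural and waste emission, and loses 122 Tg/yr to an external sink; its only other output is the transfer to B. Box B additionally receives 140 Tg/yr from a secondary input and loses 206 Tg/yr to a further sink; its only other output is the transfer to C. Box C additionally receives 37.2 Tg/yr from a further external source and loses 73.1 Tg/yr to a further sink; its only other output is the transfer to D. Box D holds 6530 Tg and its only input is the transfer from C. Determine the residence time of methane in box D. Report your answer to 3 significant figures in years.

40.8 yr

Box A: F(A→B) = (208 + 176) − 122 = 262.00 Tg/yr.
Box B: F(B→C) = (262.00 + 140) − 206 = 196.00 Tg/yr.
Box C: F(C→D) = (196.00 + 37.2) − 73.1 = 160.10 Tg/yr.
Box D throughput = its input = 160.10 Tg/yr; τ = 6530 / 160.10 = 40.79 yr.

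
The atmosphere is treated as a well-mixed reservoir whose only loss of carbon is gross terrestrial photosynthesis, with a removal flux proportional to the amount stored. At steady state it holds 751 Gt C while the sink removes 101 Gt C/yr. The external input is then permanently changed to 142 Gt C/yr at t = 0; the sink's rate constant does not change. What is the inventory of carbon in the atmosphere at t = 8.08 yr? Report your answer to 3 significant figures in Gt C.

Residence time τ = M₀/F₀ = 7.436 yr. The eventual steady state is M_∞ = M₀·(F₁/F₀) = 751 × 142/101 = 1055.9 Gt C.
The anomaly ΔM(t) = M(t) − M_∞ decays as ΔM₀·e^(−t/τ) with ΔM₀ = 751 − 1055.9 = −304.9 Gt C.
At t = 8.08 yr, e^(−t/τ) = e^(−1.087) = 0.3373, so ΔM = −102.8 Gt C and M = 1055.9 − 102.8 = 953.02 Gt C.

953 Gt C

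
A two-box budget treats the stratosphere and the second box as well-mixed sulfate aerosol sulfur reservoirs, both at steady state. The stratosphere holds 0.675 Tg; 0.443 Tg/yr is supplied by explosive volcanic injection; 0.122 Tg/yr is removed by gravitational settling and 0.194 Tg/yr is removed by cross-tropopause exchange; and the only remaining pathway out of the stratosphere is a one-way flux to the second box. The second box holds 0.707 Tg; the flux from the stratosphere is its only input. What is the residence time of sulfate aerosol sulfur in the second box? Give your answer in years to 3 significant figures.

5.57 yr

Balance the stratosphere: ΣF_in = 0.44300 Tg/yr.
Flux to the second box = ΣF_in − (0.122 + 0.194) = 0.12700 Tg/yr.
At steady state the output of the second box equals its input, 0.12700 Tg/yr.
τ = M / F = 0.707 / 0.12700 = 5.567 yr.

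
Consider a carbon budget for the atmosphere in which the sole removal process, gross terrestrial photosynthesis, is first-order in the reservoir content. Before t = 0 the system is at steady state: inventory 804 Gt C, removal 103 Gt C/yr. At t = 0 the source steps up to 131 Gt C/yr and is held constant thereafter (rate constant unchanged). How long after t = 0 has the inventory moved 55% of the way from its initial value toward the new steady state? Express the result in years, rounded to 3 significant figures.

τ = M₀/F₀ = 804/103 = 7.806 yr.
The remaining gap fraction is e^(−t/τ); 55% covered ⇒ e^(−t/τ) = 0.450.
t = −τ ln(0.450) = 7.806 × 0.7985 = 6.233 yr.

6.23 yr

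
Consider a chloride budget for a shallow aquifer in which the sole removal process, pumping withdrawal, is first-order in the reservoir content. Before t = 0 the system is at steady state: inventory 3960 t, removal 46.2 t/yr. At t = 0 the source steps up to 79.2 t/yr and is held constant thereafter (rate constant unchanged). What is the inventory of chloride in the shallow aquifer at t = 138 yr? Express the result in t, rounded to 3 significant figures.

6220 t

Residence time τ = M₀/F₀ = 85.71 yr. The eventual steady state is M_∞ = M₀·(F₁/F₀) = 3960 × 79.2/46.2 = 6788.6 t.
The anomaly ΔM(t) = M(t) − M_∞ decays as ΔM₀·e^(−t/τ) with ΔM₀ = 3960 − 6788.6 = −2829 t.
At t = 138 yr, e^(−t/τ) = e^(−1.610) = 0.1999, so ΔM = −565.4 t and M = 6788.6 − 565.4 = 6223.2 t.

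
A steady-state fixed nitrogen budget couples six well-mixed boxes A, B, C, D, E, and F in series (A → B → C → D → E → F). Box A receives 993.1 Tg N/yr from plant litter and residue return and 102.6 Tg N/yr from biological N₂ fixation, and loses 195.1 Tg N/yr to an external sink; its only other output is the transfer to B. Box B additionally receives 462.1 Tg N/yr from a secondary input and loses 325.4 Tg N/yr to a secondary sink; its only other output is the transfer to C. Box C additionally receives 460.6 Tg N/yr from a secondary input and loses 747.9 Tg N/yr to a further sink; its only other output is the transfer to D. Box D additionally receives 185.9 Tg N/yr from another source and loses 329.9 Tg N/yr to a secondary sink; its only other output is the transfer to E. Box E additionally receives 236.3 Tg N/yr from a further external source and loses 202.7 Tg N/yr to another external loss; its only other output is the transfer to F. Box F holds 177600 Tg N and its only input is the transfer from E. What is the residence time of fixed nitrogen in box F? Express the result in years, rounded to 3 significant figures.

Box A: F(A→B) = (993.1 + 102.6) − 195.1 = 900.60 Tg N/yr.
Box B: F(B→C) = (900.60 + 462.1) − 325.4 = 1037.3 Tg N/yr.
Box C: F(C→D) = (1037.3 + 460.6) − 747.9 = 750.00 Tg N/yr.
Box D: F(D→E) = (750.00 + 185.9) − 329.9 = 606.00 Tg N/yr.
Box E: F(E→F) = (606.00 + 236.3) − 202.7 = 639.60 Tg N/yr.
Box F throughput = its input = 639.60 Tg N/yr; τ = 177600 / 639.60 = 277.7 yr.

278 yr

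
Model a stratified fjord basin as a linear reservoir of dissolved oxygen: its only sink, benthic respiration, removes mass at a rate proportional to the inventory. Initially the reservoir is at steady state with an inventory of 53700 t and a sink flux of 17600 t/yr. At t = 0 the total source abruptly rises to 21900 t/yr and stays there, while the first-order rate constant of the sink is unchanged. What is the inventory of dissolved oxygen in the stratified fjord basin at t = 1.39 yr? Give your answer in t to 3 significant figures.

58500 t

Residence time τ = M₀/F₀ = 3.051 yr. The eventual steady state is M_∞ = M₀·(F₁/F₀) = 53700 × 21900/17600 = 66820 t.
The anomaly ΔM(t) = M(t) − M_∞ decays as ΔM₀·e^(−t/τ) with ΔM₀ = 53700 − 66820 = −13120 t.
At t = 1.39 yr, e^(−t/τ) = e^(−0.4556) = 0.6341, so ΔM = −8319 t and M = 66820 − 8319 = 58501 t.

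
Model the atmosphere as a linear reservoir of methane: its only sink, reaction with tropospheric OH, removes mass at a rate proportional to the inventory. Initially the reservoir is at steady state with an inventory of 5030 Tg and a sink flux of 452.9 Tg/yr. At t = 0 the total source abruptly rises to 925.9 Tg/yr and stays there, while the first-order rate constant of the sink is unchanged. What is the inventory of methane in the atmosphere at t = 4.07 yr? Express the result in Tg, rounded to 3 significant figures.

6640 Tg

Residence time τ = M₀/F₀ = 11.11 yr. The eventual steady state is M_∞ = M₀·(F₁/F₀) = 5030 × 925.9/452.9 = 10283 Tg.
The anomaly ΔM(t) = M(t) − M_∞ decays as ΔM₀·e^(−t/τ) with ΔM₀ = 5030 − 10283 = −5253 Tg.
At t = 4.07 yr, e^(−t/τ) = e^(−0.3665) = 0.6932, so ΔM = −3641 Tg and M = 10283 − 3641 = 6641.8 Tg.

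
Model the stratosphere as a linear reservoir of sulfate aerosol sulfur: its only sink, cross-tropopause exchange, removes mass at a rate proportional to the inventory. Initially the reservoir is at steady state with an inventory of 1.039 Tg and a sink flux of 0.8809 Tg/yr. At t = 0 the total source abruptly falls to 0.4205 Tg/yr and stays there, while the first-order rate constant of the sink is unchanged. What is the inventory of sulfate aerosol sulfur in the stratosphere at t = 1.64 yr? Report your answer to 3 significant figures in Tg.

0.631 Tg

τ = M₀/F₀ = 1.039/0.8809 = 1.179 yr; rate constant k = 1/τ.
New steady state M_∞ = F₁/k = F₁·τ = 0.4205 × 1.179 = 0.49597 Tg.
M(t) = M_∞ + (M₀ − M_∞)·e^(−t/τ); t/τ = 1.64/1.179 = 1.390, so e^(−t/τ) = 0.2490.
M(t) = 0.49597 + 0.5430 × 0.2490 = 0.63116 Tg.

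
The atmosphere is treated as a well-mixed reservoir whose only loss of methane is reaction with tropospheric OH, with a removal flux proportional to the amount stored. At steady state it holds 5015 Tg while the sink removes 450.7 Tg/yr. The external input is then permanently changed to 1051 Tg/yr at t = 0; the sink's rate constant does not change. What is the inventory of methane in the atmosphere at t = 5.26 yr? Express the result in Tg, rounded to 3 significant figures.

7530 Tg

Residence time τ = M₀/F₀ = 11.13 yr. The eventual steady state is M_∞ = M₀·(F₁/F₀) = 5015 × 1051/450.7 = 11695 Tg.
The anomaly ΔM(t) = M(t) − M_∞ decays as ΔM₀·e^(−t/τ) with ΔM₀ = 5015 − 11695 = −6680 Tg.
At t = 5.26 yr, e^(−t/τ) = e^(−0.4727) = 0.6233, so ΔM = −4163 Tg and M = 11695 − 4163 = 7531.2 Tg.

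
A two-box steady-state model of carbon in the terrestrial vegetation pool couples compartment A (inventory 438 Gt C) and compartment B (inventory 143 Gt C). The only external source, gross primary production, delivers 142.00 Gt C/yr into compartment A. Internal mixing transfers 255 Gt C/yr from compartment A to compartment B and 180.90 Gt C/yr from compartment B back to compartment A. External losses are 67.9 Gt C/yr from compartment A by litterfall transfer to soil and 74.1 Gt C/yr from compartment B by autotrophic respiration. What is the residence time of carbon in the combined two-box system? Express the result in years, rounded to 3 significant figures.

Treat the two boxes together as one reservoir: the mixing fluxes between them are internal recycling, so τ = ΣM / Σ(external losses).
M_total = 438 + 143 = 581.00 Gt C.
ΣF_external_out = 67.9 + 74.1 = 142.00 Gt C/yr.
τ = M_total / ΣF_ext = 581.00 / 142.00 = 4.092 yr.

4.09 yr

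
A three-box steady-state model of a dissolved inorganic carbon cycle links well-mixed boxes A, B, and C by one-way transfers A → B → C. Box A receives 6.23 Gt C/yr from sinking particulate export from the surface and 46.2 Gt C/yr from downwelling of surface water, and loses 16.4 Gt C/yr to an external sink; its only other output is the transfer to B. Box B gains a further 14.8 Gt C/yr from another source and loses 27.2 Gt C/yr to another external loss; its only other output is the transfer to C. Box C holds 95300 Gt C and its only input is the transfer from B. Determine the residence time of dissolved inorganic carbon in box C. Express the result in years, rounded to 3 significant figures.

4030 yr

Box A: F(A→B) = (6.23 + 46.2) − 16.4 = 36.030 Gt C/yr.
Box B: F(B→C) = (36.030 + 14.8) − 27.2 = 23.630 Gt C/yr.
Box C throughput = its input = 23.630 Gt C/yr; τ = 95300 / 23.630 = 4033 yr.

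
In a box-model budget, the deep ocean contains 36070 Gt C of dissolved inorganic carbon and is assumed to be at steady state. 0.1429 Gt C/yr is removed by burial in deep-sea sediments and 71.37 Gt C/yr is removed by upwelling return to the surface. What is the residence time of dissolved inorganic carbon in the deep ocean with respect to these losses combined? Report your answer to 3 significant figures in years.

Total removal = 0.1429 + 71.37 = 71.513 Gt C/yr.
τ = M / ΣF_out = 36070 / 71.513 = 504.4 yr.

504 yr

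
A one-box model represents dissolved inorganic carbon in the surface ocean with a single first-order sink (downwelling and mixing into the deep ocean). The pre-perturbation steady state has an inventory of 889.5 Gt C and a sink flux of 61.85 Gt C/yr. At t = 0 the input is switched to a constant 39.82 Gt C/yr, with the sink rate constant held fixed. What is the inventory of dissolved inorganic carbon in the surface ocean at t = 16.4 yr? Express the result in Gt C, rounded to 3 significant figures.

674 Gt C

The sink rate constant is k = F₀/M₀ = 61.85/889.5 = 0.06953 yr⁻¹.
Solving dM/dt = F₁ − kM with M(0) = M₀ gives M(t) = F₁/k + (M₀ − F₁/k)·e^(−kt).
F₁/k = 39.82/0.06953 = 572.67 Gt C; kt = 0.06953 × 16.4 = 1.140, e^(−kt) = 0.3197.
M(16.4) = 572.67 + (889.5 − 572.67) × 0.3197 = 572.67 + 101.3 = 673.97 Gt C.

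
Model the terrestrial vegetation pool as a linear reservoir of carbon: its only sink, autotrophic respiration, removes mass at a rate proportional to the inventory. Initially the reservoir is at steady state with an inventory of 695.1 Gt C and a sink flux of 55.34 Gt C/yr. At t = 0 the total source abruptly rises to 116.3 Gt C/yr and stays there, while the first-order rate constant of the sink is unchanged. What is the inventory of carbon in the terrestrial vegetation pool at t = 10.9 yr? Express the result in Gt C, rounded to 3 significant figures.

1140 Gt C

The sink rate constant is k = F₀/M₀ = 55.34/695.1 = 0.07961 yr⁻¹.
Solving dM/dt = F₁ − kM with M(0) = M₀ gives M(t) = F₁/k + (M₀ − F₁/k)·e^(−kt).
F₁/k = 116.3/0.07961 = 1460.8 Gt C; kt = 0.07961 × 10.9 = 0.8678, e^(−kt) = 0.4199.
M(10.9) = 1460.8 + (695.1 − 1460.8) × 0.4199 = 1460.8 − 321.5 = 1139.3 Gt C.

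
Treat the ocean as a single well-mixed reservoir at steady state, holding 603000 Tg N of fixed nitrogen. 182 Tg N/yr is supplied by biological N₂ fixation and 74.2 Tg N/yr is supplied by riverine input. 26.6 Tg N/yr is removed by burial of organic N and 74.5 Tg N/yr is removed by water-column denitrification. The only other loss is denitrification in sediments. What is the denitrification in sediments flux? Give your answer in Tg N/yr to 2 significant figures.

At steady state ΣF_in = ΣF_out.
ΣF_in = 182 + 74.2 = 256.20 Tg N/yr.
Denitrification in sediments flux = ΣF_in − (26.6 + 74.5) = 256.20 − 101.1 = 155.1 Tg N/yr.

160 Tg N/yr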